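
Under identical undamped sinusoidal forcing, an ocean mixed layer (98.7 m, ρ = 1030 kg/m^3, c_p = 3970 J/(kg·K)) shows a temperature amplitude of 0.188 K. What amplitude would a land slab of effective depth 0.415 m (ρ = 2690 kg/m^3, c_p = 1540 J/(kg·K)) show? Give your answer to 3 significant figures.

44.1 K

C_ocean = 4.04×10^8 J/(m²·K); C_land = 1.72×10^6 J/(m²·K).
A ∝ 1/C ⇒ A_land = A_ocean × C_ocean/C_land = 0.188 × 235 = 44.1 K.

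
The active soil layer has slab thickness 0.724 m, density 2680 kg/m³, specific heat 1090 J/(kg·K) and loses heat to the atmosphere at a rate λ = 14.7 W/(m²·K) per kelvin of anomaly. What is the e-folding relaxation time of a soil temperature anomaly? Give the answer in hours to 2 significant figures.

Areal heat capacity C = ρ c_p D = 2680 × 1090 × 0.724 = 2.11×10^6 J/(m²·K).
Relaxation time τ = C / λ = 2.11×10^6 / 14.7 = 1.44×10^5 s.
In hours: 1.44×10^5 s / (3600 s/hour) = 40.0 hours.

40 hours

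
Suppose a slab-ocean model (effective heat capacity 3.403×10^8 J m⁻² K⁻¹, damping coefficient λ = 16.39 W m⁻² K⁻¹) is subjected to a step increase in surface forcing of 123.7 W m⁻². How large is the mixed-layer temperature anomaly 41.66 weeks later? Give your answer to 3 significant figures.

5.30 K

Areal heat capacity C = 3.403×10^8 J m⁻² K⁻¹ (given).
τ = C / λ = 3.40×10^8 / 16.39 = 2.08×10^7 s.
Equilibrium anomaly ΔT_eq = F / λ = 123.7 / 16.39 = 7.55 K.
t = 41.66 weeks = 2.52×10^7 s, so t/τ = 1.21.
ΔT(t) = ΔT_eq (1 − e^(−t/τ)) = 7.55 × (1 − e^−1.21) = 5.30 K.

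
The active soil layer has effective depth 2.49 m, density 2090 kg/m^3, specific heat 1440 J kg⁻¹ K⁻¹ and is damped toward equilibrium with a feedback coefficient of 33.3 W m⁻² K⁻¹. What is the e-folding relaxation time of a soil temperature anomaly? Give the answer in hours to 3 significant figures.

62.5 hours

Areal heat capacity C = ρ c_p D = 2090 × 1440 × 2.49 = 7.49×10^6 J/(m^2 K).
Relaxation time τ = C / λ = 7.49×10^6 / 33.3 = 2.25×10^5 s.
In hours: 2.25×10^5 s / (3600 s/hour) = 62.5 hours.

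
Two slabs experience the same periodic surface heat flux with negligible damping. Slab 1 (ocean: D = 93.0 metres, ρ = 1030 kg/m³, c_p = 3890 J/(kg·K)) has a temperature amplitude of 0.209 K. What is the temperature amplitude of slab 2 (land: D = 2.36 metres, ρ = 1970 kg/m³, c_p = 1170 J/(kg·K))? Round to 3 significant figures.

C_ocean = 3.73×10^8 J/(m²·K); C_land = 5.44×10^6 J/(m²·K).
A ∝ 1/C ⇒ A_land = A_ocean × C_ocean/C_land = 0.209 × 68.5 = 14.3 K.

14.3 K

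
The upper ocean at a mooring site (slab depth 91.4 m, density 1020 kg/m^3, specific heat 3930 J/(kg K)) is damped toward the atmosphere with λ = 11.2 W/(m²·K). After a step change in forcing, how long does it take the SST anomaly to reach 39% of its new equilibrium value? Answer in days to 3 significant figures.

187 days

Areal heat capacity C = ρ c_p D = 1020 × 3930 × 91.4 = 3.66×10^8 J/(m^2 K).
τ = C / λ = 3.66×10^8 / 11.2 = 3.27×10^7 s.
Fraction reached: 1 − e^(−t/τ) = 0.39 ⇒ t = −τ ln(1 − 0.39) = τ × 0.494.
t = 1.62×10^7 s = 187 days.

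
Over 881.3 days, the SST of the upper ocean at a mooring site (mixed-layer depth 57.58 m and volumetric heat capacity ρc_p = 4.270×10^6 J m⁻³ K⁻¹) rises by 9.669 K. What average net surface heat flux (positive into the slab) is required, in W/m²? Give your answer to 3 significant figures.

31.2

Areal heat capacity C = ρc_p × D = 4.270×10^6 × 57.58 = 2.46×10^8 J/(m^2 K).
Required heat per unit area: Q = C ΔT = 2.46×10^8 × 9.669 = 2.38×10^9 J/m².
Flux F = Q / Δt = 2.38×10^9 / 7.61×10^7 s = 31.2 W/m².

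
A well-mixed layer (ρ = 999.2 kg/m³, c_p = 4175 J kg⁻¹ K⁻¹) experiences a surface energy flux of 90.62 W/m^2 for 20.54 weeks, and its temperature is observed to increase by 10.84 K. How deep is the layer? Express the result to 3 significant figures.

24.9 m

Heat input Q = F Δt = 90.62 × 1.24×10^7 s = 1.13×10^9 J/m².
Required areal heat capacity C = Q / ΔT = 1.04×10^8 J/(m²·K).
Depth D = C / (ρ c_p) = 1.04×10^8 / (999.2 × 4175) = 24.9 m.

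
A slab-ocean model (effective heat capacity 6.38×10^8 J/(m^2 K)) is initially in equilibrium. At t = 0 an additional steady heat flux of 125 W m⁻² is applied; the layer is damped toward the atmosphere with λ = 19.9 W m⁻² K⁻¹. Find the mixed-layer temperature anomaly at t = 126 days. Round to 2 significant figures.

1.8 K

Areal heat capacity C = 6.38×10^8 J/(m^2 K) (given).
τ = C / λ = 6.38×10^8 / 19.9 = 3.21×10^7 s.
Equilibrium anomaly ΔT_eq = F / λ = 125 / 19.9 = 6.28 K.
t = 126 days = 1.09×10^7 s, so t/τ = 0.340.
ΔT(t) = ΔT_eq (1 − e^(−t/τ)) = 6.28 × (1 − e^−0.340) = 1.81 K.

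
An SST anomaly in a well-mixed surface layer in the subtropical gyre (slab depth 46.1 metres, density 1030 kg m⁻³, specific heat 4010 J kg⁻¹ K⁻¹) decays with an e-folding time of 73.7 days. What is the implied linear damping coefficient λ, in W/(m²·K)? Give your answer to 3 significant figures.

Areal heat capacity C = ρ c_p D = 1030 × 4010 × 46.1 = 1.90×10^8 J m⁻² K⁻¹.
τ = 73.7 days = 6.37×10^6 s.
λ = C / τ = 1.90×10^8 / 6.37×10^6 = 29.9 W/(m²·K).

29.9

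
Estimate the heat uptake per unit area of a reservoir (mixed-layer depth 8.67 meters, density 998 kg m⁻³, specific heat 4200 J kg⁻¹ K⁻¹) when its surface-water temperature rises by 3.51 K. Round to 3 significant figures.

Areal heat capacity C = ρ c_p D = 998 × 4200 × 8.67 = 3.63×10^7 J/(m²·K).
ΔQ = C ΔT = 3.63×10^7 × 3.51 = 1.28×10^8 J/m².

1.28×10^8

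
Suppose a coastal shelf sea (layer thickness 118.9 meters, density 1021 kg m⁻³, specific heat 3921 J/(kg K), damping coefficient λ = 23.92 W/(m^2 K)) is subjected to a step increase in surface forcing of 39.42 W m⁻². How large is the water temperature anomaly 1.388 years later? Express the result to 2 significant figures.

Areal heat capacity C = ρ c_p D = 1021 × 3921 × 118.9 = 4.76×10^8 J/(m²·K).
τ = C / λ = 4.76×10^8 / 23.92 = 1.99×10^7 s.
Equilibrium anomaly ΔT_eq = F / λ = 39.42 / 23.92 = 1.65 K.
t = 1.388 years = 4.38×10^7 s, so t/τ = 2.20.
ΔT(t) = ΔT_eq (1 − e^(−t/τ)) = 1.65 × (1 − e^−2.20) = 1.47 K.

1.5 K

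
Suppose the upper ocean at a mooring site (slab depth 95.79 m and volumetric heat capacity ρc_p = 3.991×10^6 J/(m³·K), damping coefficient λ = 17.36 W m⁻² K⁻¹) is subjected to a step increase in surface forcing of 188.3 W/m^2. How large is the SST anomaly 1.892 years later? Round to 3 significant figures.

Areal heat capacity C = ρc_p × D = 3.991×10^6 × 95.79 = 3.82×10^8 J m⁻² K⁻¹.
τ = C / λ = 3.82×10^8 / 17.36 = 2.20×10^7 s.
Equilibrium anomaly ΔT_eq = F / λ = 188.3 / 17.36 = 10.8 K.
t = 1.892 years = 5.97×10^7 s, so t/τ = 2.71.
ΔT(t) = ΔT_eq (1 − e^(−t/τ)) = 10.8 × (1 − e^−2.71) = 10.1 K.

10.1 K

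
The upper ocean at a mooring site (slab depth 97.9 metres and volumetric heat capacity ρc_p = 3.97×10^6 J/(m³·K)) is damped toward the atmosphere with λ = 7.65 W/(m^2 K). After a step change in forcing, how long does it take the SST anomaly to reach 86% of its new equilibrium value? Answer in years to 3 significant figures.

Areal heat capacity C = ρc_p × D = 3.97×10^6 × 97.9 = 3.89×10^8 J/(m^2 K).
τ = C / λ = 3.89×10^8 / 7.65 = 5.08×10^7 s.
Fraction reached: 1 − e^(−t/τ) = 0.86 ⇒ t = −τ ln(1 − 0.86) = τ × 1.97.
t = 9.99×10^7 s = 3.17 years.

3.17 years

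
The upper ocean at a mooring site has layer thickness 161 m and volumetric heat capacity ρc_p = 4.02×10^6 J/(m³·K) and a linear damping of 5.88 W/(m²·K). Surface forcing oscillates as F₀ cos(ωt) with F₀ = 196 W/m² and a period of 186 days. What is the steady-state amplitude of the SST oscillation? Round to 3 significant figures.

Areal heat capacity C = ρc_p × D = 4.02×10^6 × 161 = 6.47×10^8 J/(m^2 K).
Angular frequency ω = 2π / T = 2π / 1.61×10^7 s = 3.91×10^-7 s⁻¹.
√((Cω)² + λ²) = √((253)² + 5.88²) = 253 W/(m²·K).
Amplitude A = F₀ / √((Cω)²+λ²) = 196 / 253 = 0.774 K.

0.774 K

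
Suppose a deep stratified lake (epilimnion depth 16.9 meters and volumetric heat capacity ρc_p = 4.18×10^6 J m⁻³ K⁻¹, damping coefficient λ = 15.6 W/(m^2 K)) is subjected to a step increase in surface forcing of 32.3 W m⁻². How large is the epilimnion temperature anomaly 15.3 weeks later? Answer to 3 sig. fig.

Areal heat capacity C = ρc_p × D = 4.18×10^6 × 16.9 = 7.06×10^7 J/(m²·K).
τ = C / λ = 7.06×10^7 / 15.6 = 4.53×10^6 s.
Equilibrium anomaly ΔT_eq = F / λ = 32.3 / 15.6 = 2.07 K.
t = 15.3 weeks = 9.25×10^6 s, so t/τ = 2.04.
ΔT(t) = ΔT_eq (1 − e^(−t/τ)) = 2.07 × (1 − e^−2.04) = 1.80 K.

1.80 K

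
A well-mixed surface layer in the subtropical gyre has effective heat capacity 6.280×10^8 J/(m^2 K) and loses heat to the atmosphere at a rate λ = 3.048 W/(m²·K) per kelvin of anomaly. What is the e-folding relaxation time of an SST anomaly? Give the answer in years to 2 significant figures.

6.5 years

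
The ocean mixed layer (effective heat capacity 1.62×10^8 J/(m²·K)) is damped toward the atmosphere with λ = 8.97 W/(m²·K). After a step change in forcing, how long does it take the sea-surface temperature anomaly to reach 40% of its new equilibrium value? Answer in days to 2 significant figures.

Areal heat capacity C = 1.62×10^8 J/(m²·K) (given).
τ = C / λ = 1.62×10^8 / 8.97 = 1.81×10^7 s.
Fraction reached: 1 − e^(−t/τ) = 0.40 ⇒ t = −τ ln(1 − 0.40) = τ × 0.511.
t = 9.23×10^6 s = 107 days.

110 days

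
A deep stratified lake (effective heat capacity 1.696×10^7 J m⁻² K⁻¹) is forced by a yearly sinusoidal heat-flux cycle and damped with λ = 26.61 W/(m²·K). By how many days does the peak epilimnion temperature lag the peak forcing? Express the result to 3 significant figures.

Areal heat capacity C = 1.696×10^7 J m⁻² K⁻¹ (given).
ω = 2π / 3.15×10^7 s = 1.99×10^-7 s⁻¹.
Phase lag φ = arctan(Cω/λ) = arctan(3.38/26.61) = 0.126 rad.
Time lag = φ / ω = 0.126 / 1.99×10^-7 = 6.34×10^5 s = 7.34 days.

7.34 days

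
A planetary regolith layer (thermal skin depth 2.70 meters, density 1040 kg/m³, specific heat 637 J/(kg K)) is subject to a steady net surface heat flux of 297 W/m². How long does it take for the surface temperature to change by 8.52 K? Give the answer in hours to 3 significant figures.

14.3 hours

Areal heat capacity C = ρ c_p D = 1040 × 637 × 2.70 = 1.79×10^6 J m⁻² K⁻¹.
Time required: Δt = C ΔT / F = 1.79×10^6 × 8.52 / 297 = 51300 s.
In hours: 51300 s / (3600 s/hour) = 14.3 hours.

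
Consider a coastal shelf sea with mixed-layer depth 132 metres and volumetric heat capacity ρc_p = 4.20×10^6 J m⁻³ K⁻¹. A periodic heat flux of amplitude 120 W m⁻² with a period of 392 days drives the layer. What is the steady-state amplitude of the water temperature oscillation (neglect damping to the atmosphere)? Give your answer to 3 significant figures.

1.17 K

Areal heat capacity C = ρc_p × D = 4.20×10^6 × 132 = 5.54×10^8 J m⁻² K⁻¹.
Angular frequency ω = 2π / T = 2π / 3.39×10^7 s = 1.86×10^-7 s⁻¹.
Cω = 5.54×10^8 × 1.86×10^-7 = 103 W/(m²·K).
Amplitude A = F₀ / (Cω) = 120 / 103 = 1.17 K.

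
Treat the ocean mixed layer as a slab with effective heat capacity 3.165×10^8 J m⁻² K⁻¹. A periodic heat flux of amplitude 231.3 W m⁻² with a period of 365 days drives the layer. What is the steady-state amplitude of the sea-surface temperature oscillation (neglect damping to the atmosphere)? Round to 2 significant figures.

Areal heat capacity C = 3.165×10^8 J m⁻² K⁻¹ (given).
Angular frequency ω = 2π / T = 2π / 3.15×10^7 s = 1.99×10^-7 s⁻¹.
Cω = 3.16×10^8 × 1.99×10^-7 = 63.1 W/(m²·K).
Amplitude A = F₀ / (Cω) = 231.3 / 63.1 = 3.67 K.

3.7 K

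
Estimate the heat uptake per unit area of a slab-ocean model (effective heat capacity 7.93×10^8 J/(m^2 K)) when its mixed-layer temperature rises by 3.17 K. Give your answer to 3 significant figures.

2.51×10^9

Areal heat capacity C = 7.93×10^8 J/(m^2 K) (given).
ΔQ = C ΔT = 7.93×10^8 × 3.17 = 2.51×10^9 J/m².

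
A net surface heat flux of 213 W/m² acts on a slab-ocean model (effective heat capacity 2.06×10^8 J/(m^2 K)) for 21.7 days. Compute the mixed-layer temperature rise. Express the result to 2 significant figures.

1.9 K

Areal heat capacity C = 2.06×10^8 J/(m^2 K) (given).
Net heat input Q = F Δt = 213 × (21.7 days × 86400 s/day) = 3.99×10^8 J/m².
ΔT = Q / C = 3.99×10^8 / 2.06×10^8 = 1.94 K.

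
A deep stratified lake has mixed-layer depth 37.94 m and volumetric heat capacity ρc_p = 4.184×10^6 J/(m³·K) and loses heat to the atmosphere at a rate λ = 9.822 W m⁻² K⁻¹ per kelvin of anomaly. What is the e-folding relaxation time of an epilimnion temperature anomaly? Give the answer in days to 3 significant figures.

187 days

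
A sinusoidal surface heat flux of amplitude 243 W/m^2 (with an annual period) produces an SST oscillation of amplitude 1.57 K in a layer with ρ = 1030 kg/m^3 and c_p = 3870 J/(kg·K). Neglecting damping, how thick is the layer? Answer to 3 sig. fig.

ω = 2π / 3.15×10^7 s = 1.99×10^-7 s⁻¹.
Required C = F₀ / (A ω) = 243 / (1.57 × 1.99×10^-7) = 7.77×10^8 J/(m²·K).
D = C / (ρ c_p) = 7.77×10^8 / (1030 × 3870) = 195 m.

195 m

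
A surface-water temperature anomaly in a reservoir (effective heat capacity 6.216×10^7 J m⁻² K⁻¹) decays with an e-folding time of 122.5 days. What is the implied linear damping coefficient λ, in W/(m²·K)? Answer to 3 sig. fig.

Areal heat capacity C = 6.216×10^7 J m⁻² K⁻¹ (given).
τ = 122.5 days = 1.06×10^7 s.
λ = C / τ = 6.22×10^7 / 1.06×10^7 = 5.87 W/(m²·K).

5.87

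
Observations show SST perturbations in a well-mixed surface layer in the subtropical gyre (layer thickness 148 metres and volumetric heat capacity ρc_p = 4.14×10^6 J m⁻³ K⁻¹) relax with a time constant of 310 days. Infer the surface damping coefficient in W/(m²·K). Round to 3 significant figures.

22.9

Areal heat capacity C = ρc_p × D = 4.14×10^6 × 148 = 6.13×10^8 J m⁻² K⁻¹.
τ = 310 days = 2.68×10^7 s.
λ = C / τ = 6.13×10^8 / 2.68×10^7 = 22.9 W/(m²·K).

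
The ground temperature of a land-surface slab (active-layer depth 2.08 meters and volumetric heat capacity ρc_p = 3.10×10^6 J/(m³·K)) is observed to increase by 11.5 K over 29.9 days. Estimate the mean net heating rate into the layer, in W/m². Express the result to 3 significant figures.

28.7

Areal heat capacity C = ρc_p × D = 3.10×10^6 × 2.08 = 6.45×10^6 J m⁻² K⁻¹.
Required heat per unit area: Q = C ΔT = 6.45×10^6 × 11.5 = 7.42×10^7 J/m².
Flux F = Q / Δt = 7.42×10^7 / 2.58×10^6 s = 28.7 W/m².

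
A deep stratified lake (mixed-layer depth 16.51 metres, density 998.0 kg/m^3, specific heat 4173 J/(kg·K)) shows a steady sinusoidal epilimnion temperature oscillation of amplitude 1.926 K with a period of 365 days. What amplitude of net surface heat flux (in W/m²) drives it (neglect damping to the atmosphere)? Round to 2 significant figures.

26

Areal heat capacity C = ρ c_p D = 998.0 × 4173 × 16.51 = 6.88×10^7 J/(m²·K).
ω = 2π / 3.15×10^7 s = 1.99×10^-7 s⁻¹.
Cω = 6.88×10^7 × 1.99×10^-7 = 13.7 W/(m²·K).
F₀ = A × Cω = 1.926 × 13.7 = 26.4 W/m².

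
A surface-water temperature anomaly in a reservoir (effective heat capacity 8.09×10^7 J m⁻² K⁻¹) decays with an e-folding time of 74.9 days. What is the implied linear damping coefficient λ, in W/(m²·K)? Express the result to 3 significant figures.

12.5

Areal heat capacity C = 8.09×10^7 J m⁻² K⁻¹ (given).
τ = 74.9 days = 6.47×10^6 s.
λ = C / τ = 8.09×10^7 / 6.47×10^6 = 12.5 W/(m²·K).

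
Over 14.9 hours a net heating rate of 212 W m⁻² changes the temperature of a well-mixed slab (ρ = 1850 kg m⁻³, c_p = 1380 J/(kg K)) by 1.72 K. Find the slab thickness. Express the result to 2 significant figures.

2.6 m

Heat input Q = F Δt = 212 × 53600 s = 1.14×10^7 J/m².
Required areal heat capacity C = Q / ΔT = 6.61×10^6 J/(m²·K).
Depth D = C / (ρ c_p) = 6.61×10^6 / (1850 × 1380) = 2.59 m.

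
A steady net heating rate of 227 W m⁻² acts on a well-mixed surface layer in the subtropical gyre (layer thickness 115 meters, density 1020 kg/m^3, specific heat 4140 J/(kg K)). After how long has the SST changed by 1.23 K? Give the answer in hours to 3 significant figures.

731 hours

Areal heat capacity C = ρ c_p D = 1020 × 4140 × 115 = 4.86×10^8 J/(m^2 K).
Time required: Δt = C ΔT / F = 4.86×10^8 × 1.23 / 227 = 2.63×10^6 s.
In hours: 2.63×10^6 s / (3600 s/hour) = 731 hours.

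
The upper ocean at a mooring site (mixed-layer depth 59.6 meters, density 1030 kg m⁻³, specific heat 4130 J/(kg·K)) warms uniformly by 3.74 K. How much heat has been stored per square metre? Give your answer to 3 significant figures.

9.48×10^8

Areal heat capacity C = ρ c_p D = 1030 × 4130 × 59.6 = 2.54×10^8 J/(m^2 K).
ΔQ = C ΔT = 2.54×10^8 × 3.74 = 9.48×10^8 J/m².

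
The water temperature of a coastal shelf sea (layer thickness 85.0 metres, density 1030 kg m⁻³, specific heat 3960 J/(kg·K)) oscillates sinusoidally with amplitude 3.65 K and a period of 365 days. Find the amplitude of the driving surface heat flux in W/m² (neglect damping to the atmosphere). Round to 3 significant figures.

252

Areal heat capacity C = ρ c_p D = 1030 × 3960 × 85.0 = 3.47×10^8 J m⁻² K⁻¹.
ω = 2π / 3.15×10^7 s = 1.99×10^-7 s⁻¹.
Cω = 3.47×10^8 × 1.99×10^-7 = 69.1 W/(m²·K).
F₀ = A × Cω = 3.65 × 69.1 = 252 W/m².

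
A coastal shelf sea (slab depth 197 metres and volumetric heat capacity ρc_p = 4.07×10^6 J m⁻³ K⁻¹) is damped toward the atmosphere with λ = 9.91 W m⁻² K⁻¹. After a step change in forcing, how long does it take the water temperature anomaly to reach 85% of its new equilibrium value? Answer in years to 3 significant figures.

Areal heat capacity C = ρc_p × D = 4.07×10^6 × 197 = 8.02×10^8 J/(m^2 K).
τ = C / λ = 8.02×10^8 / 9.91 = 8.09×10^7 s.
Fraction reached: 1 − e^(−t/τ) = 0.85 ⇒ t = −τ ln(1 − 0.85) = τ × 1.90.
t = 1.53×10^8 s = 4.86 years.

4.86 years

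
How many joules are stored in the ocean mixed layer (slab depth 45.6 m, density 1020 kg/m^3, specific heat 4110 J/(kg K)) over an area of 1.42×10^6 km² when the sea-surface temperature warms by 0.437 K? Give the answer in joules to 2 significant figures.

1.2×10^20 J

Areal heat capacity C = ρ c_p D = 1020 × 4110 × 45.6 = 1.91×10^8 J/(m^2 K).
Heat per unit area: q = C ΔT = 1.91×10^8 × 0.437 = 8.35×10^7 J/m².
Total heat: Q = q × A = 8.35×10^7 × (1.42×10^6 × 10⁶ m²) = 1.19×10^20 J.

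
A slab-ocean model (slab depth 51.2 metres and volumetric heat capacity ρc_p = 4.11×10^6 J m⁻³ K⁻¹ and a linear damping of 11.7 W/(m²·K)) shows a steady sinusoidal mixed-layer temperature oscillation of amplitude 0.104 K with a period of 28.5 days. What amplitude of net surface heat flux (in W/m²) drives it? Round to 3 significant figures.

55.9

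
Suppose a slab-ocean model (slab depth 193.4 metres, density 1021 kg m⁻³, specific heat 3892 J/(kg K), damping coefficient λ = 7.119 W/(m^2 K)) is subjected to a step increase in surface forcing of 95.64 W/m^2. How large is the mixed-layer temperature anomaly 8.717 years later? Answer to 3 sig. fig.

Areal heat capacity C = ρ c_p D = 1021 × 3892 × 193.4 = 7.69×10^8 J m⁻² K⁻¹.
τ = C / λ = 7.69×10^8 / 7.119 = 1.08×10^8 s.
Equilibrium anomaly ΔT_eq = F / λ = 95.64 / 7.119 = 13.4 K.
t = 8.717 years = 2.75×10^8 s, so t/τ = 2.55.
ΔT(t) = ΔT_eq (1 − e^(−t/τ)) = 13.4 × (1 − e^−2.55) = 12.4 K.

12.4 K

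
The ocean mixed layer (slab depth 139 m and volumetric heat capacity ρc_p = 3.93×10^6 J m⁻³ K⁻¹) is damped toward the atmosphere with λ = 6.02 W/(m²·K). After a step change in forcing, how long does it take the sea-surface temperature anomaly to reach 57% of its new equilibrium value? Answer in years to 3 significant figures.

2.43 years

Areal heat capacity C = ρc_p × D = 3.93×10^6 × 139 = 5.46×10^8 J/(m²·K).
τ = C / λ = 5.46×10^8 / 6.02 = 9.07×10^7 s.
Fraction reached: 1 − e^(−t/τ) = 0.57 ⇒ t = −τ ln(1 − 0.57) = τ × 0.844.
t = 7.66×10^7 s = 2.43 years.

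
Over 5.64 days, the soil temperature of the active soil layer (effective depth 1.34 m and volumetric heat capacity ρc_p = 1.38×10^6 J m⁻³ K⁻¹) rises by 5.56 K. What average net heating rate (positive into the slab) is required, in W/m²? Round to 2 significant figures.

Areal heat capacity C = ρc_p × D = 1.38×10^6 × 1.34 = 1.85×10^6 J/(m^2 K).
Required heat per unit area: Q = C ΔT = 1.85×10^6 × 5.56 = 1.03×10^7 J/m².
Flux F = Q / Δt = 1.03×10^7 / 4.87×10^5 s = 21.1 W/m².

21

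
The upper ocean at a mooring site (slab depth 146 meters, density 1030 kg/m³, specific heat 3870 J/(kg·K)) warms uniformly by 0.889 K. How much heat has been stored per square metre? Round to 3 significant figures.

Areal heat capacity C = ρ c_p D = 1030 × 3870 × 146 = 5.82×10^8 J/(m²·K).
ΔQ = C ΔT = 5.82×10^8 × 0.889 = 5.17×10^8 J/m².

5.17×10^8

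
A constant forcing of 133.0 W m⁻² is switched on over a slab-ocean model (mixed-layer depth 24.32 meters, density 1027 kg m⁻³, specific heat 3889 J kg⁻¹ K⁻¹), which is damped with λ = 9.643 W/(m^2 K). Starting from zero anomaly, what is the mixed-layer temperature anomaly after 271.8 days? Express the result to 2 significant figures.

12 K

Areal heat capacity C = ρ c_p D = 1027 × 3889 × 24.32 = 9.71×10^7 J m⁻² K⁻¹.
τ = C / λ = 9.71×10^7 / 9.643 = 1.01×10^7 s.
Equilibrium anomaly ΔT_eq = F / λ = 133.0 / 9.643 = 13.8 K.
t = 271.8 days = 2.35×10^7 s, so t/τ = 2.33.
ΔT(t) = ΔT_eq (1 − e^(−t/τ)) = 13.8 × (1 − e^−2.33) = 12.5 K.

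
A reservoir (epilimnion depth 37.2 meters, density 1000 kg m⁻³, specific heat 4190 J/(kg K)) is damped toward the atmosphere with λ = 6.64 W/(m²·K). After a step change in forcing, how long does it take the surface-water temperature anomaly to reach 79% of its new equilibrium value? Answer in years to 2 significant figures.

Areal heat capacity C = ρ c_p D = 1000 × 4190 × 37.2 = 1.56×10^8 J/(m²·K).
τ = C / λ = 1.56×10^8 / 6.64 = 2.35×10^7 s.
Fraction reached: 1 − e^(−t/τ) = 0.79 ⇒ t = −τ ln(1 − 0.79) = τ × 1.56.
t = 3.66×10^7 s = 1.16 years.

1.2 years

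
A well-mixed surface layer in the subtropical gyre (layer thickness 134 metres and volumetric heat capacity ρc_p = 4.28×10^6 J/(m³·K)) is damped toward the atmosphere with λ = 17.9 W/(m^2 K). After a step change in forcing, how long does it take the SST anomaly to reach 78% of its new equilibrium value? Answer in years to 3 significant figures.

1.54 years

Areal heat capacity C = ρc_p × D = 4.28×10^6 × 134 = 5.74×10^8 J/(m^2 K).
τ = C / λ = 5.74×10^8 / 17.9 = 3.20×10^7 s.
Fraction reached: 1 − e^(−t/τ) = 0.78 ⇒ t = −τ ln(1 − 0.78) = τ × 1.51.
t = 4.85×10^7 s = 1.54 years.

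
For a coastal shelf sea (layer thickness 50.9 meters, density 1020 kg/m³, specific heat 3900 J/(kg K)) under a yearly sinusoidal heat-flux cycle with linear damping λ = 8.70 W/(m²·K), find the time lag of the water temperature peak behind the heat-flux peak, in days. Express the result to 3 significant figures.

78.9 days

Areal heat capacity C = ρ c_p D = 1020 × 3900 × 50.9 = 2.02×10^8 J m⁻² K⁻¹.
ω = 2π / 3.15×10^7 s = 1.99×10^-7 s⁻¹.
Phase lag φ = arctan(Cω/λ) = arctan(40.3/8.70) = 1.36 rad.
Time lag = φ / ω = 1.36 / 1.99×10^-7 = 6.82×10^6 s = 78.9 days.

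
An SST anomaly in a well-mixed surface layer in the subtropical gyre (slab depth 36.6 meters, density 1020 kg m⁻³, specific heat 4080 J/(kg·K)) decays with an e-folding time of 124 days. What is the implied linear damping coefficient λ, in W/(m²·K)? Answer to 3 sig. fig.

14.2

Areal heat capacity C = ρ c_p D = 1020 × 4080 × 36.6 = 1.52×10^8 J m⁻² K⁻¹.
τ = 124 days = 1.07×10^7 s.
λ = C / τ = 1.52×10^8 / 1.07×10^7 = 14.2 W/(m²·K).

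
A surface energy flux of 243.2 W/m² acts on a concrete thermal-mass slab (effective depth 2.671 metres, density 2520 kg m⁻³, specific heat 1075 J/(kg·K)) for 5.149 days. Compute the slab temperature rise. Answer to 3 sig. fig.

Areal heat capacity C = ρ c_p D = 2520 × 1075 × 2.671 = 7.24×10^6 J m⁻² K⁻¹.
Net heat input Q = F Δt = 243.2 × (5.149 days × 86400 s/day) = 1.08×10^8 J/m².
ΔT = Q / C = 1.08×10^8 / 7.24×10^6 = 15.0 K.

15.0 K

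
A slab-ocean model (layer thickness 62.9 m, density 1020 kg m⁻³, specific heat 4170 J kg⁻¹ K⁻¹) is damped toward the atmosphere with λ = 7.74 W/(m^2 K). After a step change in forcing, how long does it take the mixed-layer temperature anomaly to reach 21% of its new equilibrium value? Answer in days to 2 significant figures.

Areal heat capacity C = ρ c_p D = 1020 × 4170 × 62.9 = 2.68×10^8 J/(m²·K).
τ = C / λ = 2.68×10^8 / 7.74 = 3.46×10^7 s.
Fraction reached: 1 − e^(−t/τ) = 0.21 ⇒ t = −τ ln(1 − 0.21) = τ × 0.236.
t = 8.15×10^6 s = 94.3 days.

94 days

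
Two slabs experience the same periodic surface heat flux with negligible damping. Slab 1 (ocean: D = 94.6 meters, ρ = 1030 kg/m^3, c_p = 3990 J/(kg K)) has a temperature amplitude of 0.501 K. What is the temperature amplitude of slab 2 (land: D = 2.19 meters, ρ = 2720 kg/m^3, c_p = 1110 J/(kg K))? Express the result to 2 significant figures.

C_ocean = 3.89×10^8 J/(m²·K); C_land = 6.61×10^6 J/(m²·K).
A ∝ 1/C ⇒ A_land = A_ocean × C_ocean/C_land = 0.501 × 58.8 = 29.5 K.

29 K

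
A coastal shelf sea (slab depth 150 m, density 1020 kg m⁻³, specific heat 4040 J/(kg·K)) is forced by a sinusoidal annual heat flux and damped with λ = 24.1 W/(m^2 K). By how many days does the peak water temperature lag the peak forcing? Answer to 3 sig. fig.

80.0 days

Areal heat capacity C = ρ c_p D = 1020 × 4040 × 150 = 6.18×10^8 J m⁻² K⁻¹.
ω = 2π / 3.15×10^7 s = 1.99×10^-7 s⁻¹.
Phase lag φ = arctan(Cω/λ) = arctan(123/24.1) = 1.38 rad.
Time lag = φ / ω = 1.38 / 1.99×10^-7 = 6.91×10^6 s = 80.0 days.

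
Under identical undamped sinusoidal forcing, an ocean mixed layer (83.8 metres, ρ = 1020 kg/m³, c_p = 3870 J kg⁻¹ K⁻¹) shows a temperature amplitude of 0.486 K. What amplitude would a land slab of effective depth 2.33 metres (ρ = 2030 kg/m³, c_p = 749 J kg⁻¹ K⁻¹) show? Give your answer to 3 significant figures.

C_ocean = 3.31×10^8 J/(m²·K); C_land = 3.54×10^6 J/(m²·K).
A ∝ 1/C ⇒ A_land = A_ocean × C_ocean/C_land = 0.486 × 93.4 = 45.4 K.

45.4 K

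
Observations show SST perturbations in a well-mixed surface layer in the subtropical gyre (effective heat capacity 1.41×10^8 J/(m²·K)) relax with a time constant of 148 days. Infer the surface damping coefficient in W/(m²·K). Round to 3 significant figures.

11.0

Areal heat capacity C = 1.41×10^8 J/(m²·K) (given).
τ = 148 days = 1.28×10^7 s.
λ = C / τ = 1.41×10^8 / 1.28×10^7 = 11.0 W/(m²·K).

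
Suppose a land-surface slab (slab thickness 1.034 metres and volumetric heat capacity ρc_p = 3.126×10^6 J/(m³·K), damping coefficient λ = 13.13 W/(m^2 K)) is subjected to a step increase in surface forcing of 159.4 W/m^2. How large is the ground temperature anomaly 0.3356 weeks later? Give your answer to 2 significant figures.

Areal heat capacity C = ρc_p × D = 3.126×10^6 × 1.034 = 3.23×10^6 J/(m²·K).
τ = C / λ = 3.23×10^6 / 13.13 = 2.46×10^5 s.
Equilibrium anomaly ΔT_eq = F / λ = 159.4 / 13.13 = 12.1 K.
t = 0.3356 weeks = 2.03×10^5 s, so t/τ = 0.824.
ΔT(t) = ΔT_eq (1 − e^(−t/τ)) = 12.1 × (1 − e^−0.824) = 6.82 K.

6.8 K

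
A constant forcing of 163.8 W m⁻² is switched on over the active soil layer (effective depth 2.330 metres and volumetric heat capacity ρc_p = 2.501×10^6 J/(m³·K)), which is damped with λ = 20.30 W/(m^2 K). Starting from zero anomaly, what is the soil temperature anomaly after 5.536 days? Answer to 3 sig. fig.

Areal heat capacity C = ρc_p × D = 2.501×10^6 × 2.330 = 5.83×10^6 J/(m²·K).
τ = C / λ = 5.83×10^6 / 20.30 = 2.87×10^5 s.
Equilibrium anomaly ΔT_eq = F / λ = 163.8 / 20.30 = 8.07 K.
t = 5.536 days = 4.78×10^5 s, so t/τ = 1.67.
ΔT(t) = ΔT_eq (1 − e^(−t/τ)) = 8.07 × (1 − e^−1.67) = 6.54 K.

6.54 K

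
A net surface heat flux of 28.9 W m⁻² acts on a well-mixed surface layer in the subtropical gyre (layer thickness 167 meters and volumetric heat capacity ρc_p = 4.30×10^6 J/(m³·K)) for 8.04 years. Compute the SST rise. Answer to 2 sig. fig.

10 K

Areal heat capacity C = ρc_p × D = 4.30×10^6 × 167 = 7.18×10^8 J/(m²·K).
Net heat input Q = F Δt = 28.9 × (8.04 years × 3.156×10^7 s/year) = 7.33×10^9 J/m².
ΔT = Q / C = 7.33×10^9 / 7.18×10^8 = 10.2 K.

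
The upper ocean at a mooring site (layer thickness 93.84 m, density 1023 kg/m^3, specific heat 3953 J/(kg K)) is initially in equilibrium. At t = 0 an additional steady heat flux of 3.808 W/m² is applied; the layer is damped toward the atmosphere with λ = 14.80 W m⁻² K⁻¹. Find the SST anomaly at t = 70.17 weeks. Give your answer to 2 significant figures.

0.21 K

Areal heat capacity C = ρ c_p D = 1023 × 3953 × 93.84 = 3.79×10^8 J/(m^2 K).
τ = C / λ = 3.79×10^8 / 14.80 = 2.56×10^7 s.
Equilibrium anomaly ΔT_eq = F / λ = 3.808 / 14.80 = 0.257 K.
t = 70.17 weeks = 4.24×10^7 s, so t/τ = 1.66.
ΔT(t) = ΔT_eq (1 − e^(−t/τ)) = 0.257 × (1 − e^−1.66) = 0.208 K.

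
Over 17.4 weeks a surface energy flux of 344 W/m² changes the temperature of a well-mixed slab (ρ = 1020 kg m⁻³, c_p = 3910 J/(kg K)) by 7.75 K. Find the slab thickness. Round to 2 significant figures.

Heat input Q = F Δt = 344 × 1.05×10^7 s = 3.62×10^9 J/m².
Required areal heat capacity C = Q / ΔT = 4.67×10^8 J/(m²·K).
Depth D = C / (ρ c_p) = 4.67×10^8 / (1020 × 3910) = 117 m.

120 m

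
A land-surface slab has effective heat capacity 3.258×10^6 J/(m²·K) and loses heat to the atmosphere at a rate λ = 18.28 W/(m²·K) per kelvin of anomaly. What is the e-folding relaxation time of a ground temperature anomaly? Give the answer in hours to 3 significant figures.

49.5 hours

Areal heat capacity C = 3.258×10^6 J/(m²·K) (given).
Relaxation time τ = C / λ = 3.26×10^6 / 18.28 = 1.78×10^5 s.
In hours: 1.78×10^5 s / (3600 s/hour) = 49.5 hours.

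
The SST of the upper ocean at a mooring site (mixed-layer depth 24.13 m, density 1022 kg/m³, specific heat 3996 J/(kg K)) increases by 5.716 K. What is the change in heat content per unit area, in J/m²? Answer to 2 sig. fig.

5.6×10^8

Areal heat capacity C = ρ c_p D = 1022 × 3996 × 24.13 = 9.85×10^7 J/(m^2 K).
ΔQ = C ΔT = 9.85×10^7 × 5.716 = 5.63×10^8 J/m².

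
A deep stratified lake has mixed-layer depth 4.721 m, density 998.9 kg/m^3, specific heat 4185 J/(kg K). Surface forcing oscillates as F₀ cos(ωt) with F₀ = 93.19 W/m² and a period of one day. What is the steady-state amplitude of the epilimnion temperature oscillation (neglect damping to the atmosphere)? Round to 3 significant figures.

Areal heat capacity C = ρ c_p D = 998.9 × 4185 × 4.721 = 1.97×10^7 J/(m²·K).
Angular frequency ω = 2π / T = 2π / 86400 s = 7.27×10^-5 s⁻¹.
Cω = 1.97×10^7 × 7.27×10^-5 = 1440 W/(m²·K).
Amplitude A = F₀ / (Cω) = 93.19 / 1440 = 0.0649 K.

0.0649 K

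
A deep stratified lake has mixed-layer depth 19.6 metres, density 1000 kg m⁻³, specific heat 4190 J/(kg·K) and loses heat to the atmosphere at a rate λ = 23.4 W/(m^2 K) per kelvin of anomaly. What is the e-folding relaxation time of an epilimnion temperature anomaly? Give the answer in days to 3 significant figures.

Areal heat capacity C = ρ c_p D = 1000 × 4190 × 19.6 = 8.21×10^7 J/(m^2 K).
Relaxation time τ = C / λ = 8.21×10^7 / 23.4 = 3.51×10^6 s.
In days: 3.51×10^6 s / (86400 s/day) = 40.6 days.

40.6 days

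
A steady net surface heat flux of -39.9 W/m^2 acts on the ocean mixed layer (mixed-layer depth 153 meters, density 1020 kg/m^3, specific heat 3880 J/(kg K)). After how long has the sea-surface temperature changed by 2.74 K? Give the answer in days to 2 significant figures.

Areal heat capacity C = ρ c_p D = 1020 × 3880 × 153 = 6.06×10^8 J/(m²·K).
Time required: Δt = C ΔT / F = 6.06×10^8 × -2.74 / -39.9 = 4.16×10^7 s.
In days: 4.16×10^7 s / (86400 s/day) = 481 days.

480 days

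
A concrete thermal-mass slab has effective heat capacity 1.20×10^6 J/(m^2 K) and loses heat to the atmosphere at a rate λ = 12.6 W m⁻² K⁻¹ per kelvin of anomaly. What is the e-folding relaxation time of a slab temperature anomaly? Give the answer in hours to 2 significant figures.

26 hours

Areal heat capacity C = 1.20×10^6 J/(m^2 K) (given).
Relaxation time τ = C / λ = 1.20×10^6 / 12.6 = 95200 s.
In hours: 95200 s / (3600 s/hour) = 26.5 hours.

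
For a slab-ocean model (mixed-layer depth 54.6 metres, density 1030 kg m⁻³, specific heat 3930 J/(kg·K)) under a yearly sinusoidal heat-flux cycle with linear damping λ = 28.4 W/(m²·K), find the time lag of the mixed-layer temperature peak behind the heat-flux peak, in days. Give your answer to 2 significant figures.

Areal heat capacity C = ρ c_p D = 1030 × 3930 × 54.6 = 2.21×10^8 J m⁻² K⁻¹.
ω = 2π / 3.15×10^7 s = 1.99×10^-7 s⁻¹.
Phase lag φ = arctan(Cω/λ) = arctan(44.0/28.4) = 0.998 rad.
Time lag = φ / ω = 0.998 / 1.99×10^-7 = 5.01×10^6 s = 58.0 days.

58 days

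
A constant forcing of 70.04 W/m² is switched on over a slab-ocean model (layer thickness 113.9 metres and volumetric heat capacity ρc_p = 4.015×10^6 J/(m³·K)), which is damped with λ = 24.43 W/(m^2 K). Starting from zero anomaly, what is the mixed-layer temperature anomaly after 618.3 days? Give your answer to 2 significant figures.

Areal heat capacity C = ρc_p × D = 4.015×10^6 × 113.9 = 4.57×10^8 J/(m²·K).
τ = C / λ = 4.57×10^8 / 24.43 = 1.87×10^7 s.
Equilibrium anomaly ΔT_eq = F / λ = 70.04 / 24.43 = 2.87 K.
t = 618.3 days = 5.34×10^7 s, so t/τ = 2.85.
ΔT(t) = ΔT_eq (1 − e^(−t/τ)) = 2.87 × (1 − e^−2.85) = 2.70 K.

2.7 K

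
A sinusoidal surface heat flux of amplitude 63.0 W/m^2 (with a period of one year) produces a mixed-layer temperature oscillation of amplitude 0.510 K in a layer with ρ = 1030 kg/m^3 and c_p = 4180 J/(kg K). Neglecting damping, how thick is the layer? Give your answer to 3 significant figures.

144 m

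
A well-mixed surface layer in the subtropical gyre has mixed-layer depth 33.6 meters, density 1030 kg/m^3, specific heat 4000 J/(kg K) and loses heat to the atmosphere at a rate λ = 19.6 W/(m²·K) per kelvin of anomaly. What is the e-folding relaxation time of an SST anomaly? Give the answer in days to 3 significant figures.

81.7 days

Areal heat capacity C = ρ c_p D = 1030 × 4000 × 33.6 = 1.38×10^8 J m⁻² K⁻¹.
Relaxation time τ = C / λ = 1.38×10^8 / 19.6 = 7.06×10^6 s.
In days: 7.06×10^6 s / (86400 s/day) = 81.7 days.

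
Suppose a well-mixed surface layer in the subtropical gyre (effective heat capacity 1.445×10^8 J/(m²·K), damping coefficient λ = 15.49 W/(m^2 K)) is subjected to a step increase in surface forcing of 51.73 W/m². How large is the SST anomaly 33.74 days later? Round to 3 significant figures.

Areal heat capacity C = 1.445×10^8 J/(m²·K) (given).
τ = C / λ = 1.44×10^8 / 15.49 = 9.33×10^6 s.
Equilibrium anomaly ΔT_eq = F / λ = 51.73 / 15.49 = 3.34 K.
t = 33.74 days = 2.92×10^6 s, so t/τ = 0.312.
ΔT(t) = ΔT_eq (1 − e^(−t/τ)) = 3.34 × (1 − e^−0.312) = 0.896 K.

0.896 K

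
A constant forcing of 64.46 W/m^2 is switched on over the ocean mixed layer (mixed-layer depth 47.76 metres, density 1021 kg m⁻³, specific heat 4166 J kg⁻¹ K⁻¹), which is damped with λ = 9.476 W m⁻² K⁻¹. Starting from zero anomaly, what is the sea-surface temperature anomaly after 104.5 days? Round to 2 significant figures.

2.3 K

Areal heat capacity C = ρ c_p D = 1021 × 4166 × 47.76 = 2.03×10^8 J/(m²·K).
τ = C / λ = 2.03×10^8 / 9.476 = 2.14×10^7 s.
Equilibrium anomaly ΔT_eq = F / λ = 64.46 / 9.476 = 6.80 K.
t = 104.5 days = 9.03×10^6 s, so t/τ = 0.421.
ΔT(t) = ΔT_eq (1 − e^(−t/τ)) = 6.80 × (1 − e^−0.421) = 2.34 K.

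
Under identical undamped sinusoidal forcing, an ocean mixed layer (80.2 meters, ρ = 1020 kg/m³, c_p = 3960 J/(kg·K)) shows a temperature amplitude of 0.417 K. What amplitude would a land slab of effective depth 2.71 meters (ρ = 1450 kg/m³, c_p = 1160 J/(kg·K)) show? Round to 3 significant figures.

29.6 K

C_ocean = 3.24×10^8 J/(m²·K); C_land = 4.56×10^6 J/(m²·K).
A ∝ 1/C ⇒ A_land = A_ocean × C_ocean/C_land = 0.417 × 71.1 = 29.6 K.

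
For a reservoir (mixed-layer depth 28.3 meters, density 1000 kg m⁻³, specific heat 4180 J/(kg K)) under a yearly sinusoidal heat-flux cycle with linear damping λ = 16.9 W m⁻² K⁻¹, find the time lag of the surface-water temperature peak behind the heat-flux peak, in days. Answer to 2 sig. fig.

55 days

Areal heat capacity C = ρ c_p D = 1000 × 4180 × 28.3 = 1.18×10^8 J m⁻² K⁻¹.
ω = 2π / 3.15×10^7 s = 1.99×10^-7 s⁻¹.
Phase lag φ = arctan(Cω/λ) = arctan(23.6/16.9) = 0.949 rad.
Time lag = φ / ω = 0.949 / 1.99×10^-7 = 4.76×10^6 s = 55.1 days.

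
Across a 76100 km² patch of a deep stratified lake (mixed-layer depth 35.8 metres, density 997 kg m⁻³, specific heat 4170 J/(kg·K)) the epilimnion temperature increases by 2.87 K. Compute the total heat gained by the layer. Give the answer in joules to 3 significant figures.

Areal heat capacity C = ρ c_p D = 997 × 4170 × 35.8 = 1.49×10^8 J m⁻² K⁻¹.
Heat per unit area: q = C ΔT = 1.49×10^8 × 2.87 = 4.27×10^8 J/m².
Total heat: Q = q × A = 4.27×10^8 × (76100 × 10⁶ m²) = 3.25×10^19 J.

3.25×10^19 J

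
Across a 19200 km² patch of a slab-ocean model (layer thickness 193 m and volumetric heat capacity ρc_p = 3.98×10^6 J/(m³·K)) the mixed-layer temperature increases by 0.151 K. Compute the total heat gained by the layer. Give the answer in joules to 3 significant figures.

2.23×10^18 J

Areal heat capacity C = ρc_p × D = 3.98×10^6 × 193 = 7.68×10^8 J/(m^2 K).
Heat per unit area: q = C ΔT = 7.68×10^8 × 0.151 = 1.16×10^8 J/m².
Total heat: Q = q × A = 1.16×10^8 × (19200 × 10⁶ m²) = 2.23×10^18 J.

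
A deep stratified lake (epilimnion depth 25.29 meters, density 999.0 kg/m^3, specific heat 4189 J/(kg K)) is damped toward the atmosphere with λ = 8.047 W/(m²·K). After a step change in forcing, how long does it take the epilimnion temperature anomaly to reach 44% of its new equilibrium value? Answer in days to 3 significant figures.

88.3 days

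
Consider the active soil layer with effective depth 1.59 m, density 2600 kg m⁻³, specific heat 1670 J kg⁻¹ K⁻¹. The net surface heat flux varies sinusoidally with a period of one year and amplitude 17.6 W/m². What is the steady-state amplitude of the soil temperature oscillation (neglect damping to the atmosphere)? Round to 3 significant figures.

12.8 K

Areal heat capacity C = ρ c_p D = 2600 × 1670 × 1.59 = 6.90×10^6 J m⁻² K⁻¹.
Angular frequency ω = 2π / T = 2π / 3.15×10^7 s = 1.99×10^-7 s⁻¹.
Cω = 6.90×10^6 × 1.99×10^-7 = 1.38 W/(m²·K).
Amplitude A = F₀ / (Cω) = 17.6 / 1.38 = 12.8 K.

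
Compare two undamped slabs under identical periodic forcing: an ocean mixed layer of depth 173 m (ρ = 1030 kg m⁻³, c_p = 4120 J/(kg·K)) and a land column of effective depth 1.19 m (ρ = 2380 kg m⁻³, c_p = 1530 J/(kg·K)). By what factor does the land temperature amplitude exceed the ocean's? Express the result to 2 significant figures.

170

C_ocean = 1030 × 4120 × 173 = 7.34×10^8 J/(m²·K).
C_land = 2380 × 1530 × 1.19 = 4.33×10^6 J/(m²·K).
Undamped amplitude ∝ 1/C, so A_land/A_ocean = C_ocean/C_land = 169.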